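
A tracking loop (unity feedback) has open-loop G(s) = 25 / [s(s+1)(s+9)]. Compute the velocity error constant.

One free integrator in G(s): this is a type 1 system.
K_v = lim_{s→0} s·G(s) = 25 / (1·9) = 25/9.

25/9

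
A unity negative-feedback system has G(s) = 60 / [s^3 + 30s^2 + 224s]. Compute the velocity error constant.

15/56

The denominator has no term below 224s — 1 pole at s=0, type 1.
K_v = lim_{s→0} s·G(s) = 60 / 224 = 15/56.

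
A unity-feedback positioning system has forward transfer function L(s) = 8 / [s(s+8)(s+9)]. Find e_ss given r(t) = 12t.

108

One free integrator in L(s): this is a type 1 system.
K_v = lim_{s→0} s·L(s) = 8 / (8·9) = 1/9.
e_ss = 12/K_v = 12/(1/9) = 108.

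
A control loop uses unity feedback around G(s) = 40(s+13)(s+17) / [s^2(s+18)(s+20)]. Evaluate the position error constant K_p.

K_p = lim_{s→0} G(s); with 2 poles at the origin the limit diverges, so K_p = ∞.

infinity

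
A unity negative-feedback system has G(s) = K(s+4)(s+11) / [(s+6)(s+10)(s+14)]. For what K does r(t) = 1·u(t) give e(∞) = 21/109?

80

System type = 0 (no poles at s=0).
K_p = lim_{s→0} G(s) = K·4·11 / (6·10·14) = (11/210)·K.
e_ss = 1/(1 + K_p) = 21/109 ⇒ 1 + (11/210)·K = 109/21 ⇒ K = 80.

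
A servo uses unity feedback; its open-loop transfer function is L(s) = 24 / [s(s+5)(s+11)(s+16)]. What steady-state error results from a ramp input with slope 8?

880/3

L(s) has one factor of s in the denominator, so the system is type 1.
K_v = lim_{s→0} s·L(s) = 24 / (5·11·16) = 3/110.
e_ss = 8/K_v = 8/(3/110) = 880/3.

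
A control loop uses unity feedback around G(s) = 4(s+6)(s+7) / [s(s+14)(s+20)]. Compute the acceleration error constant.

The open loop has one pole at the origin → type 1 system.
K_a = lim_{s→0} s^2·G(s) = 0 (the extra factor of s kills the finite limit).

0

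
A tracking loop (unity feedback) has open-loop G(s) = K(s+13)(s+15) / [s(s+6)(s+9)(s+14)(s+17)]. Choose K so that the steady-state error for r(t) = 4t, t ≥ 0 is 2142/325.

40

System type = 1 (one pole at s=0).
K_v = lim_{s→0} s·G(s) = K·13·15 / (6·9·14·17) = (65/4284)·K.
e_ss = 4/K_v = 2142/325 ⇒ K_v = 650/1071 ⇒ K = (650/1071)/(65/4284) = 40.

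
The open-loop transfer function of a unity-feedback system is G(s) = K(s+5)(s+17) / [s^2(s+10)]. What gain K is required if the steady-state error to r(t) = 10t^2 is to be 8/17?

5

The open loop has two poles at the origin → type 2 system.
K_a = lim_{s→0} s^2·G(s) = K·5·17 / (10) = 8.5·K.
e_ss = 20/K_a = 8/17 ⇒ K_a = 42.5 ⇒ K = 42.5/8.5 = 5.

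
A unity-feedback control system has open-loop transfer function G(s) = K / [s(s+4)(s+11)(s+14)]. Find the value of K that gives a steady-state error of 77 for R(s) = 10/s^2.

80

System type = 1 (one pole at s=0).
K_v = lim_{s→0} s·G(s) = K / (4·11·14) = (1/616)·K.
e_ss = 10/K_v = 77 ⇒ K_v = 10/77 ⇒ K = (10/77)/(1/616) = 80.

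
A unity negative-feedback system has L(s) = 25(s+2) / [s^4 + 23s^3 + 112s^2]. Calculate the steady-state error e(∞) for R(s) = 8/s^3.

Factoring s^2 from the denominator leaves a polynomial with constant term 112, so the system is type 2.
K_a = lim_{s→0} s^2·L(s) = 25·2 / 112 = 25/56.
r(t) = 4t^2 gives R(s) = 8/s^3.
e_ss = 8/K_a = 8/(25/56) = 17.92.

17.92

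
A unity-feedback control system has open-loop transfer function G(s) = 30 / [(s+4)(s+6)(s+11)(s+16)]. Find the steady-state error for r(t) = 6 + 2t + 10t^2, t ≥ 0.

infinity

G(s) has no factors of s in the denominator, so the system is type 0. Taking each input component in turn:
  • 6: e_ss = 6/(1+K_p) with K_p=5/704 → 4224/709.
  • 2t: a type-0 system cannot track it, e_ss → ∞.
  • 10t^2: a type-0 system cannot track it, e_ss → ∞.
The unbounded component dominates.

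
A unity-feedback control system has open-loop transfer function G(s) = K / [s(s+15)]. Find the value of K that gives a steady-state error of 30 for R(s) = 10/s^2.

5

System type = 1 (one pole at s=0).
K_v = lim_{s→0} s·G(s) = K / (15) = (1/15)·K.
e_ss = 10/K_v = 30 ⇒ K_v = 1/3 ⇒ K = (1/3)/(1/15) = 5.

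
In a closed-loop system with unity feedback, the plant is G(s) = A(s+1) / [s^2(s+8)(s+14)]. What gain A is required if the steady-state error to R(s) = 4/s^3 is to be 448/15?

15

G(s) has two factors of s in the denominator, so the system is type 2.
K_a = lim_{s→0} s^2·G(s) = A·1 / (8·14) = (1/112)·A.
e_ss = 4/K_a = 448/15 ⇒ K_a = 15/112 ⇒ A = (15/112)/(1/112) = 15.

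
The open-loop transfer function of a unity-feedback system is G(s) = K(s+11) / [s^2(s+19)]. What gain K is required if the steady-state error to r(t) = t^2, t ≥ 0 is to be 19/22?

G(s) has two factors of s in the denominator, so the system is type 2.
K_a = lim_{s→0} s^2·G(s) = K·11 / (19) = (11/19)·K.
e_ss = 2/K_a = 19/22 ⇒ K_a = 44/19 ⇒ K = (44/19)/(11/19) = 4.

4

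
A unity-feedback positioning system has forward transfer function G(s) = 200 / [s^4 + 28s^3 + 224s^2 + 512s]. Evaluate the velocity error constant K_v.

25/64

The denominator has no term below 512s — 1 pole at s=0, type 1.
K_v = lim_{s→0} s·G(s) = 200 / 512 = 25/64.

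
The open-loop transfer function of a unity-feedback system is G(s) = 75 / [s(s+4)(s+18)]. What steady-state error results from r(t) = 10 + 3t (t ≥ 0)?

The open loop has one pole at the origin → type 1 system. Taking each input component in turn:
  • 10: tracked with zero error.
  • 3t: e_ss = 3/K_v with K_v=25/24 → 2.88.
Total e_ss = 2.88.

2.88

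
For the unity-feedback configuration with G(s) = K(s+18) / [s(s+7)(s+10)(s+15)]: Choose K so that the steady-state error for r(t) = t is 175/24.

8

The open loop has one pole at the origin → type 1 system.
K_v = lim_{s→0} s·G(s) = K·18 / (7·10·15) = (3/175)·K.
e_ss = 1/K_v = 175/24 ⇒ K_v = 24/175 ⇒ K = (24/175)/(3/175) = 8.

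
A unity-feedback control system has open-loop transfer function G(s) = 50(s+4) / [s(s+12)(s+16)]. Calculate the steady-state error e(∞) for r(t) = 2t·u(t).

1.92

G(s) has one factor of s in the denominator, so the system is type 1.
K_v = lim_{s→0} s·G(s) = 50·4 / (12·16) = 25/24.
e_ss = 2/K_v = 2/(25/24) = 1.92.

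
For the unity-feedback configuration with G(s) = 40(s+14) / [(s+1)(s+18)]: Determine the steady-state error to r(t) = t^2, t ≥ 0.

System type = 0 (no poles at s=0).
For a type-0 system K_a = 0, so e_ss to a parabolic input is unbounded.

infinity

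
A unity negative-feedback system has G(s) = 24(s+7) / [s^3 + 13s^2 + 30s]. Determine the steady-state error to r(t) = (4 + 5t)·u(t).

The denominator has no term below 30s — 1 pole at s=0, type 1. By superposition:
  • 4: tracked with zero error.
  • 5t: e_ss = 5/K_v with K_v=5.6 → 25/28.
Total e_ss = 25/28.

25/28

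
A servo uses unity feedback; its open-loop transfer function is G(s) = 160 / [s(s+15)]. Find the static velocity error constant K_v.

32/3

System type = 1 (one pole at s=0).
K_v = lim_{s→0} s·G(s) = 160 / (15) = 32/3.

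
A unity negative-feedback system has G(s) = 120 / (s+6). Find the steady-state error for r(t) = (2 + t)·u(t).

infinity

G(s) has no factors of s in the denominator, so the system is type 0. Treating each term separately:
  • 2: e_ss = 2/(1+K_p) with K_p=20 → 2/21.
  • t: a type-0 system cannot track it, e_ss → ∞.
The unbounded component dominates.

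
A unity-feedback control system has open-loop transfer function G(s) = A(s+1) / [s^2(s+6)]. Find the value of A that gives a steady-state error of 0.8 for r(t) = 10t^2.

The open loop has two poles at the origin → type 2 system.
K_a = lim_{s→0} s^2·G(s) = A·1 / (6) = (1/6)·A.
e_ss = 20/K_a = 0.8 ⇒ K_a = 25 ⇒ A = 25/(1/6) = 150.

150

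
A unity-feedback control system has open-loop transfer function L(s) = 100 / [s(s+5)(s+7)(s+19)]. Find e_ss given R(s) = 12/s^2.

System type = 1 (one pole at s=0).
K_v = lim_{s→0} s·L(s) = 100 / (5·7·19) = 20/133.
e_ss = 12/K_v = 12/(20/133) = 79.8.

79.8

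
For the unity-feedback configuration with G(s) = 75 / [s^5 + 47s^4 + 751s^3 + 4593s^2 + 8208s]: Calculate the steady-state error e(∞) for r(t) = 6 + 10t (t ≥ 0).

Lowest-order denominator term is 8208s, so the open loop has 1 pole at the origin → type 1 system. Taking each input component in turn:
  • 6: tracked with zero error.
  • 10t: e_ss = 10/K_v with K_v=25/2736 → 1094.4.
Total e_ss = 1094.4.

1094.4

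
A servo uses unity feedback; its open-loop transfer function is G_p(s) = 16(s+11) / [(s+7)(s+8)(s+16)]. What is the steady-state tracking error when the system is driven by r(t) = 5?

280/67

The open loop has no poles at the origin → type 0 system.
K_p = lim_{s→0} G_p(s) = 16·11 / (7·8·16) = 11/56.
e_ss = 5/(1 + K_p) = 5/(67/56) = 280/67.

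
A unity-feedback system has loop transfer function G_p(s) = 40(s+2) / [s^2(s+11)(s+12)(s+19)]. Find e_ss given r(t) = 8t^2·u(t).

501.6

The open loop has two poles at the origin → type 2 system.
K_a = lim_{s→0} s^2·G_p(s) = 40·2 / (11·12·19) = 20/627.
r(t) = 8t^2 gives R(s) = 16/s^3.
e_ss = 16/K_a = 16/(20/627) = 501.6.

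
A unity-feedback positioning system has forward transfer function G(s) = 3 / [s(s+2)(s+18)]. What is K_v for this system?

1/12

G(s) has one factor of s in the denominator, so the system is type 1.
K_v = lim_{s→0} s·G(s) = 3 / (2·18) = 1/12.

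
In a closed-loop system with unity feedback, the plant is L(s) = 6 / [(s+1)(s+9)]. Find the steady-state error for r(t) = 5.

System type = 0 (no poles at s=0).
K_p = lim_{s→0} L(s) = 6 / (1·9) = 2/3.
e_ss = 5/(1 + K_p) = 5/(5/3) = 3.

3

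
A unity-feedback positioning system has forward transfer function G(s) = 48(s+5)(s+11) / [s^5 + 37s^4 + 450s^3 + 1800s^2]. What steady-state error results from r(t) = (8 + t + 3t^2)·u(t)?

Lowest-order denominator term is 1800s^2, so the open loop has 2 poles at the origin → type 2 system. Treating each term separately:
  • 8: tracked with zero error.
  • t: tracked with zero error.
  • 3t^2: e_ss = 6/K_a with K_a=22/15 → 45/11.
Total e_ss = 45/11.

45/11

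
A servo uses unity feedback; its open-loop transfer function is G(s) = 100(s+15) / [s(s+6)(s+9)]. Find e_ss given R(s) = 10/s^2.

0.36

System type = 1 (one pole at s=0).
K_v = lim_{s→0} s·G(s) = 100·15 / (6·9) = 250/9.
e_ss = 10/K_v = 10/(250/9) = 0.36.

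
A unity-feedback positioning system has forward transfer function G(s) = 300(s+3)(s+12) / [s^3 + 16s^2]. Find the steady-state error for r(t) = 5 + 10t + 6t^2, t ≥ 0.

Lowest-order denominator term is 16s^2, so the open loop has 2 poles at the origin → type 2 system. Treating each term separately:
  • 5: tracked with zero error.
  • 10t: tracked with zero error.
  • 6t^2: e_ss = 12/K_a with K_a=675 → 4/225.
Total e_ss = 4/225.

4/225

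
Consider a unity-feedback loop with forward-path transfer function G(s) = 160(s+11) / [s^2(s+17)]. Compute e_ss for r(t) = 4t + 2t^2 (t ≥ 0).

17/440

The open loop has two poles at the origin → type 2 system. Treating each term separately:
  • 4t: tracked with zero error.
  • 2t^2: e_ss = 4/K_a with K_a=1760/17 → 17/440.
Total e_ss = 17/440.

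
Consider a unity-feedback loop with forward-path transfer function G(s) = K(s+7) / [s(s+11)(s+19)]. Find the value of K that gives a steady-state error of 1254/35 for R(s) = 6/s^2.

System type = 1 (one pole at s=0).
K_v = lim_{s→0} s·G(s) = K·7 / (11·19) = (7/209)·K.
e_ss = 6/K_v = 1254/35 ⇒ K_v = 35/209 ⇒ K = (35/209)/(7/209) = 5.

5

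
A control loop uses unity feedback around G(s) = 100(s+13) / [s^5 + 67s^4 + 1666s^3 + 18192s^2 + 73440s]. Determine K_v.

65/3672

The denominator has no term below 73440s — 1 pole at s=0, type 1.
K_v = lim_{s→0} s·G(s) = 100·13 / 73440 = 65/3672.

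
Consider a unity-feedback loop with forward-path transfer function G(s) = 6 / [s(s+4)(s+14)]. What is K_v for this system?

One free integrator in G(s): this is a type 1 system.
K_v = lim_{s→0} s·G(s) = 6 / (4·14) = 3/28.

3/28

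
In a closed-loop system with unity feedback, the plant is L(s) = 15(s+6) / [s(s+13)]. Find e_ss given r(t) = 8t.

One free integrator in L(s): this is a type 1 system.
K_v = lim_{s→0} s·L(s) = 15·6 / (13) = 90/13.
e_ss = 8/K_v = 8/(90/13) = 52/45.

52/45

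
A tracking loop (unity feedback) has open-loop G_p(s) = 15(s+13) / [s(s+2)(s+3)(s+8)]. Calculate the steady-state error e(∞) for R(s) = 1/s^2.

One free integrator in G_p(s): this is a type 1 system.
K_v = lim_{s→0} s·G_p(s) = 15·13 / (2·3·8) = 4.0625.
e_ss = 1/K_v = 1/4.0625 = 16/65.

16/65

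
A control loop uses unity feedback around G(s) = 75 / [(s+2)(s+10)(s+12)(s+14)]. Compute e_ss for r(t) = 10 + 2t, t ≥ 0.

G(s) has no factors of s in the denominator, so the system is type 0. Treating each term separately:
  • 10: e_ss = 10/(1+K_p) with K_p=5/224 → 2240/229.
  • 2t: a type-0 system cannot track it, e_ss → ∞.
The unbounded component dominates.

infinity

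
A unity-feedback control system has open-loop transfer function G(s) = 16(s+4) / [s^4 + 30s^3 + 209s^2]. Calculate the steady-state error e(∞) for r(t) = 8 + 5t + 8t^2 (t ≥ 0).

52.25

Factoring s^2 from the denominator leaves a polynomial with constant term 209, so the system is type 2. Treating each term separately:
  • 8: tracked with zero error.
  • 5t: tracked with zero error.
  • 8t^2: e_ss = 16/K_a with K_a=64/209 → 52.25.
Total e_ss = 52.25.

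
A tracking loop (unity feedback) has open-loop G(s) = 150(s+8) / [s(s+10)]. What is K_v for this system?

120

G(s) has one factor of s in the denominator, so the system is type 1.
K_v = lim_{s→0} s·G(s) = 150·8 / (10) = 120.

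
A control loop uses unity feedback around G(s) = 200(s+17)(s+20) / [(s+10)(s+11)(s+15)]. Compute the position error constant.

1360/33

System type = 0 (no poles at s=0).
K_p = lim_{s→0} G(s) = 200·17·20 / (10·11·15) = 1360/33.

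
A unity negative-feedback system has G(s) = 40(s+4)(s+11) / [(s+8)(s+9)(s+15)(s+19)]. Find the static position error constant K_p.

44/513

System type = 0 (no poles at s=0).
K_p = lim_{s→0} G(s) = 40·4·11 / (8·9·15·19) = 44/513.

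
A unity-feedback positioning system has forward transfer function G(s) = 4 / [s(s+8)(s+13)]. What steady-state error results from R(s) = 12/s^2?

System type = 1 (one pole at s=0).
K_v = lim_{s→0} s·G(s) = 4 / (8·13) = 1/26.
e_ss = 12/K_v = 12/(1/26) = 312.

312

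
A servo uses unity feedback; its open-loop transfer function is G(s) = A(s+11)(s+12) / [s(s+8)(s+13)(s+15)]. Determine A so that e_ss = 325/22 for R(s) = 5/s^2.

G(s) has one factor of s in the denominator, so the system is type 1.
K_v = lim_{s→0} s·G(s) = A·11·12 / (8·13·15) = (11/130)·A.
e_ss = 5/K_v = 325/22 ⇒ K_v = 22/65 ⇒ A = (22/65)/(11/130) = 4.

4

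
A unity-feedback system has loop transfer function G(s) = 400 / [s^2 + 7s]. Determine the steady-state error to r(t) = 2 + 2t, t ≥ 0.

0.035

Lowest-order denominator term is 7s, so the open loop has 1 pole at the origin → type 1 system. Treating each term separately:
  • 2: tracked with zero error.
  • 2t: e_ss = 2/K_v with K_v=400/7 → 0.035.
Total e_ss = 0.035.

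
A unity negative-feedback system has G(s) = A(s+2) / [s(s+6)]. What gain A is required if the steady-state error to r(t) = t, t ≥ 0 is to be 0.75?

One free integrator in G(s): this is a type 1 system.
K_v = lim_{s→0} s·G(s) = A·2 / (6) = (1/3)·A.
e_ss = 1/K_v = 0.75 ⇒ K_v = 4/3 ⇒ A = (4/3)/(1/3) = 4.

4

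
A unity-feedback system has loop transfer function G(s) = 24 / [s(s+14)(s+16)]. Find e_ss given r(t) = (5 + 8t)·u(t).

G(s) has one factor of s in the denominator, so the system is type 1. Taking each input component in turn:
  • 5: tracked with zero error.
  • 8t: e_ss = 8/K_v with K_v=3/28 → 224/3.
Total e_ss = 224/3.

224/3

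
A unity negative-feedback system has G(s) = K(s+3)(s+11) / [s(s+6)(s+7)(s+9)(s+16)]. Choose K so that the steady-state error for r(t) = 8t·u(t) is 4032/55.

The open loop has one pole at the origin → type 1 system.
K_v = lim_{s→0} s·G(s) = K·3·11 / (6·7·9·16) = (11/2016)·K.
e_ss = 8/K_v = 4032/55 ⇒ K_v = 55/504 ⇒ K = (55/504)/(11/2016) = 20.

20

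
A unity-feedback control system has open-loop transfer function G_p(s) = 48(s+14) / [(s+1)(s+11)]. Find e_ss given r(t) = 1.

No free integrators in G_p(s): this is a type 0 system.
K_p = lim_{s→0} G_p(s) = 48·14 / (1·11) = 672/11.
e_ss = 1/(1 + K_p) = 1/(683/11) = 11/683.

11/683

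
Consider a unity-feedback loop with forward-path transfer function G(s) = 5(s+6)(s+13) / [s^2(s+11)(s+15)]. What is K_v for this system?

infinity

K_v = lim_{s→0} s·G(s); with 2 poles at the origin the limit diverges, so K_v = ∞.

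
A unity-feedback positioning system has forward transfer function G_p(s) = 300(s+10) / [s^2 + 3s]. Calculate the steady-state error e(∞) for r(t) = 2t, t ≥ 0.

The denominator has no term below 3s — 1 pole at s=0, type 1.
K_v = lim_{s→0} s·G_p(s) = 300·10 / 3 = 1000.
e_ss = 2/K_v = 2/1000 = 0.002.

0.002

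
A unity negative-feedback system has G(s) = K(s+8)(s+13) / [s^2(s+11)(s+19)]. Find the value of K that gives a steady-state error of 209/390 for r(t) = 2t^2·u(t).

The open loop has two poles at the origin → type 2 system.
K_a = lim_{s→0} s^2·G(s) = K·8·13 / (11·19) = (104/209)·K.
e_ss = 4/K_a = 209/390 ⇒ K_a = 1560/209 ⇒ K = (1560/209)/(104/209) = 15.

15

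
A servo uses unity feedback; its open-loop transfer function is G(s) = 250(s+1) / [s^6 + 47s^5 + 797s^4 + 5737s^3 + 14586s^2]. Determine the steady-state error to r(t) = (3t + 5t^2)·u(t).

Lowest-order denominator term is 14586s^2, so the open loop has 2 poles at the origin → type 2 system. Taking each input component in turn:
  • 3t: tracked with zero error.
  • 5t^2: e_ss = 10/K_a with K_a=125/7293 → 583.44.
Total e_ss = 583.44.

583.44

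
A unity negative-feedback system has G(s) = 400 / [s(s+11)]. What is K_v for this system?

400/11

The open loop has one pole at the origin → type 1 system.
K_v = lim_{s→0} s·G(s) = 400 / (11) = 400/11.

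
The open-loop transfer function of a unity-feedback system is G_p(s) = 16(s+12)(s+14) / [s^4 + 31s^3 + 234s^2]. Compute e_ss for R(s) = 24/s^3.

Lowest-order denominator term is 234s^2, so the open loop has 2 poles at the origin → type 2 system.
K_a = lim_{s→0} s^2·G_p(s) = 16·12·14 / 234 = 448/39.
r(t) = 12t^2 gives R(s) = 24/s^3.
e_ss = 24/K_a = 24/(448/39) = 117/56.

117/56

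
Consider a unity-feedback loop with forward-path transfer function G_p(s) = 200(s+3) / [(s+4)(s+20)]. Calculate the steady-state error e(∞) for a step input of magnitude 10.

20/17

G_p(s) has no factors of s in the denominator, so the system is type 0.
K_p = lim_{s→0} G_p(s) = 200·3 / (4·20) = 7.5.
e_ss = 10/(1 + K_p) = 10/8.5 = 20/17.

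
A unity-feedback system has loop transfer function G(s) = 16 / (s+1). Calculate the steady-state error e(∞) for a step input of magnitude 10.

G(s) has no factors of s in the denominator, so the system is type 0.
K_p = lim_{s→0} G(s) = 16 / (1) = 16.
e_ss = 10/(1 + K_p) = 10/17.

10/17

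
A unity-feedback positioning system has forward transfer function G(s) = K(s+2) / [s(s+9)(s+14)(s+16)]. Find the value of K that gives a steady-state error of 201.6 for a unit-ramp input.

One free integrator in G(s): this is a type 1 system.
K_v = lim_{s→0} s·G(s) = K·2 / (9·14·16) = (1/1008)·K.
e_ss = 1/K_v = 201.6 ⇒ K_v = 5/1008 ⇒ K = (5/1008)/(1/1008) = 5.

5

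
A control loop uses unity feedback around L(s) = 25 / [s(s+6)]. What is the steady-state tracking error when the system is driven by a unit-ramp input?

0.24

The open loop has one pole at the origin → type 1 system.
K_v = lim_{s→0} s·L(s) = 25 / (6) = 25/6.
e_ss = 1/K_v = 1/(25/6) = 0.24.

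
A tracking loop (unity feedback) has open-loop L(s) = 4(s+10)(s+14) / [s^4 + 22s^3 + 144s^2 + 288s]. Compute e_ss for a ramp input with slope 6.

Lowest-order denominator term is 288s, so the open loop has 1 pole at the origin → type 1 system.
K_v = lim_{s→0} s·L(s) = 4·10·14 / 288 = 35/18.
e_ss = 6/K_v = 6/(35/18) = 108/35.

108/35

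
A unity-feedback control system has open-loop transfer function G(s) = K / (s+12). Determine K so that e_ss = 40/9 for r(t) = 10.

The open loop has no poles at the origin → type 0 system.
K_p = lim_{s→0} G(s) = K / (12) = (1/12)·K.
e_ss = 10/(1 + K_p) = 40/9 ⇒ 1 + (1/12)·K = 2.25 ⇒ K = 15.

15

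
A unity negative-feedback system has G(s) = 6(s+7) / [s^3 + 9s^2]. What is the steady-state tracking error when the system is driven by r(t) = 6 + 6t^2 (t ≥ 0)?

Lowest-order denominator term is 9s^2, so the open loop has 2 poles at the origin → type 2 system. Treating each term separately:
  • 6: tracked with zero error.
  • 6t^2: e_ss = 12/K_a with K_a=14/3 → 18/7.
Total e_ss = 18/7.

18/7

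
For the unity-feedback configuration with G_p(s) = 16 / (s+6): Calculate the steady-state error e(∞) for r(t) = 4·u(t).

12/11

System type = 0 (no poles at s=0).
K_p = lim_{s→0} G_p(s) = 16 / (6) = 8/3.
e_ss = 4/(1 + K_p) = 4/(11/3) = 12/11.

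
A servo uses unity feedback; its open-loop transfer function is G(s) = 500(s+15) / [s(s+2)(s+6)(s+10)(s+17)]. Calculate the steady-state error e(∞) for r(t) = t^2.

The open loop has one pole at the origin → type 1 system.
For a type-1 system K_a = 0, so e_ss to a parabolic input is unbounded.

infinity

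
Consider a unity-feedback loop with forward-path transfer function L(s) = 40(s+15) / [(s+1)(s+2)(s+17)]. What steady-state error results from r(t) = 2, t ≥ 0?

L(s) has no factors of s in the denominator, so the system is type 0.
K_p = lim_{s→0} L(s) = 40·15 / (1·2·17) = 300/17.
e_ss = 2/(1 + K_p) = 2/(317/17) = 34/317.

34/317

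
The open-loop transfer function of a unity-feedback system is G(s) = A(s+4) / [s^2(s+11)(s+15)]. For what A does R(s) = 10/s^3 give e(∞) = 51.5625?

8

System type = 2 (two poles at s=0).
K_a = lim_{s→0} s^2·G(s) = A·4 / (11·15) = (4/165)·A.
e_ss = 10/K_a = 51.5625 ⇒ K_a = 32/165 ⇒ A = (32/165)/(4/165) = 8.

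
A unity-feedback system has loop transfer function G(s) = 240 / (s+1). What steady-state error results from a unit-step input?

1/241

The open loop has no poles at the origin → type 0 system.
K_p = lim_{s→0} G(s) = 240 / (1) = 240.
e_ss = 1/(1 + K_p) = 1/241.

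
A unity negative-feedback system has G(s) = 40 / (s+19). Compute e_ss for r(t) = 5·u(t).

95/59

G(s) has no factors of s in the denominator, so the system is type 0.
K_p = lim_{s→0} G(s) = 40 / (19) = 40/19.
e_ss = 5/(1 + K_p) = 5/(59/19) = 95/59.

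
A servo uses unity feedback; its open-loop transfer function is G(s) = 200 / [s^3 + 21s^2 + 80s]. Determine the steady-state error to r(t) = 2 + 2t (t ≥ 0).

Lowest-order denominator term is 80s, so the open loop has 1 pole at the origin → type 1 system. By superposition:
  • 2: tracked with zero error.
  • 2t: e_ss = 2/K_v with K_v=2.5 → 0.8.
Total e_ss = 0.8.

0.8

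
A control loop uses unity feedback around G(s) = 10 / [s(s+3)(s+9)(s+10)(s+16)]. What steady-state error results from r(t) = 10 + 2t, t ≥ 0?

864

The open loop has one pole at the origin → type 1 system. Treating each term separately:
  • 10: tracked with zero error.
  • 2t: e_ss = 2/K_v with K_v=1/432 → 864.
Total e_ss = 864.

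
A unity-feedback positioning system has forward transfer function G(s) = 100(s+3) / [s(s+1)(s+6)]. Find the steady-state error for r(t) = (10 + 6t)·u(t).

0.12

One free integrator in G(s): this is a type 1 system. Treating each term separately:
  • 10: tracked with zero error.
  • 6t: e_ss = 6/K_v with K_v=50 → 0.12.
Total e_ss = 0.12.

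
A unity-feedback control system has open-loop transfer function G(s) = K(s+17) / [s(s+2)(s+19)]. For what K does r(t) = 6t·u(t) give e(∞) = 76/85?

15

One free integrator in G(s): this is a type 1 system.
K_v = lim_{s→0} s·G(s) = K·17 / (2·19) = (17/38)·K.
e_ss = 6/K_v = 76/85 ⇒ K_v = 255/38 ⇒ K = (255/38)/(17/38) = 15.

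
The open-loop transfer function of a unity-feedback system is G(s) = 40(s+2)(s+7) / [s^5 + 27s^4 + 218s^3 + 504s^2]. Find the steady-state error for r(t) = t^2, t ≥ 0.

Lowest-order denominator term is 504s^2, so the open loop has 2 poles at the origin → type 2 system.
K_a = lim_{s→0} s^2·G(s) = 40·2·7 / 504 = 10/9.
r(t) = t^2 gives R(s) = 2/s^3.
e_ss = 2/K_a = 2/(10/9) = 1.8.

1.8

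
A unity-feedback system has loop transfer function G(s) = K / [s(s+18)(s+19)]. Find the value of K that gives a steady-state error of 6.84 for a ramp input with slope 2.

100

System type = 1 (one pole at s=0).
K_v = lim_{s→0} s·G(s) = K / (18·19) = (1/342)·K.
e_ss = 2/K_v = 6.84 ⇒ K_v = 50/171 ⇒ K = (50/171)/(1/342) = 100.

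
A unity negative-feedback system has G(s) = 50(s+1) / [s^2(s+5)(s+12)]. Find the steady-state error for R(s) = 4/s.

0

System type = 2 (two poles at s=0).
A type-2 system has K_p = ∞, so it tracks a step input with zero steady-state error.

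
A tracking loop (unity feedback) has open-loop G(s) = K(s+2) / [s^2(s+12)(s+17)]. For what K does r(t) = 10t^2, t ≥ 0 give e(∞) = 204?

10

System type = 2 (two poles at s=0).
K_a = lim_{s→0} s^2·G(s) = K·2 / (12·17) = (1/102)·K.
e_ss = 20/K_a = 204 ⇒ K_a = 5/51 ⇒ K = (5/51)/(1/102) = 10.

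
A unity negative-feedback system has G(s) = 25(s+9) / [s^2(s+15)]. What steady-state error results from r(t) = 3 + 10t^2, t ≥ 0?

4/3

System type = 2 (two poles at s=0). Taking each input component in turn:
  • 3: tracked with zero error.
  • 10t^2: e_ss = 20/K_a with K_a=15 → 4/3.
Total e_ss = 4/3.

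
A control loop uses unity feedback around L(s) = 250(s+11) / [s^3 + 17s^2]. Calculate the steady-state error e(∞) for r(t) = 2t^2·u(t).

Factoring s^2 from the denominator leaves a polynomial with constant term 17, so the system is type 2.
K_a = lim_{s→0} s^2·L(s) = 250·11 / 17 = 2750/17.
r(t) = 2t^2 gives R(s) = 4/s^3.
e_ss = 4/K_a = 4/(2750/17) = 34/1375.

34/1375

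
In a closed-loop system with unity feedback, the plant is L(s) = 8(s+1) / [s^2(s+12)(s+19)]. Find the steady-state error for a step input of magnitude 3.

0

L(s) has two factors of s in the denominator, so the system is type 2.
A type-2 system has K_p = ∞, so it tracks a step input with zero steady-state error.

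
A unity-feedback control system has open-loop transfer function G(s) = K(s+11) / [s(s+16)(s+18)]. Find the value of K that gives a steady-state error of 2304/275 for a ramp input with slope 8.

System type = 1 (one pole at s=0).
K_v = lim_{s→0} s·G(s) = K·11 / (16·18) = (11/288)·K.
e_ss = 8/K_v = 2304/275 ⇒ K_v = 275/288 ⇒ K = (275/288)/(11/288) = 25.

25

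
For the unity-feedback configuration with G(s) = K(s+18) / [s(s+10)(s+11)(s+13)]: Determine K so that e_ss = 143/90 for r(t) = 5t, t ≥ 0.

The open loop has one pole at the origin → type 1 system.
K_v = lim_{s→0} s·G(s) = K·18 / (10·11·13) = (9/715)·K.
e_ss = 5/K_v = 143/90 ⇒ K_v = 450/143 ⇒ K = (450/143)/(9/715) = 250.

250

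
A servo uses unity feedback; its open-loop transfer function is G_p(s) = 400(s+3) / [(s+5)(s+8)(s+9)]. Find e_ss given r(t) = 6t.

G_p(s) has no factors of s in the denominator, so the system is type 0.
For a type-0 system K_v = 0, so e_ss to a ramp input is unbounded.

infinity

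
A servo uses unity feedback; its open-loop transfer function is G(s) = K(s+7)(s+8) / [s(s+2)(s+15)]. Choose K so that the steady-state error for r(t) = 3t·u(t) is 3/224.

120

The open loop has one pole at the origin → type 1 system.
K_v = lim_{s→0} s·G(s) = K·7·8 / (2·15) = (28/15)·K.
e_ss = 3/K_v = 3/224 ⇒ K_v = 224 ⇒ K = 224/(28/15) = 120.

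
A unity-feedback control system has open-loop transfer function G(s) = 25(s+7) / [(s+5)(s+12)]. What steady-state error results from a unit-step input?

12/47

No free integrators in G(s): this is a type 0 system.
K_p = lim_{s→0} G(s) = 25·7 / (5·12) = 35/12.
e_ss = 1/(1 + K_p) = 1/(47/12) = 12/47.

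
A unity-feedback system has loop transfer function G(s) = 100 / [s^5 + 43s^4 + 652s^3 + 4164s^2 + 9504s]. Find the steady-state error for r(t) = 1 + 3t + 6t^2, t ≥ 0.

infinity

Lowest-order denominator term is 9504s, so the open loop has 1 pole at the origin → type 1 system. Treating each term separately:
  • 1: tracked with zero error.
  • 3t: e_ss = 3/K_v with K_v=25/2376 → 285.12.
  • 6t^2: a type-1 system cannot track it, e_ss → ∞.
The unbounded component dominates.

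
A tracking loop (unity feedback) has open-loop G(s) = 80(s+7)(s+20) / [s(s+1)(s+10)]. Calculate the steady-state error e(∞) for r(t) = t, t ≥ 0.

1/1120

One free integrator in G(s): this is a type 1 system.
K_v = lim_{s→0} s·G(s) = 80·7·20 / (1·10) = 1120.
e_ss = 1/K_v = 1/1120.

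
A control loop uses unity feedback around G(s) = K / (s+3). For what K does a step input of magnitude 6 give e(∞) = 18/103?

System type = 0 (no poles at s=0).
K_p = lim_{s→0} G(s) = K / (3) = (1/3)·K.
e_ss = 6/(1 + K_p) = 18/103 ⇒ 1 + (1/3)·K = 103/3 ⇒ K = 100.

100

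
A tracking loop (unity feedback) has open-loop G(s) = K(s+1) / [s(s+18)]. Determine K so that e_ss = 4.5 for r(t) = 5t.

20

System type = 1 (one pole at s=0).
K_v = lim_{s→0} s·G(s) = K·1 / (18) = (1/18)·K.
e_ss = 5/K_v = 4.5 ⇒ K_v = 10/9 ⇒ K = (10/9)/(1/18) = 20.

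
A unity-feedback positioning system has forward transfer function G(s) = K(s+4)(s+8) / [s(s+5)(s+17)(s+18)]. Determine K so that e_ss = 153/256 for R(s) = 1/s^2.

System type = 1 (one pole at s=0).
K_v = lim_{s→0} s·G(s) = K·4·8 / (5·17·18) = (16/765)·K.
e_ss = 1/K_v = 153/256 ⇒ K_v = 256/153 ⇒ K = (256/153)/(16/765) = 80.

80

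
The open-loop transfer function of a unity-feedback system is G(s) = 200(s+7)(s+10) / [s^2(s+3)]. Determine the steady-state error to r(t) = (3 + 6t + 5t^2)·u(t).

Two free integrators in G(s): this is a type 2 system. Treating each term separately:
  • 3: tracked with zero error.
  • 6t: tracked with zero error.
  • 5t^2: e_ss = 10/K_a with K_a=14000/3 → 3/1400.
Total e_ss = 3/1400.

3/1400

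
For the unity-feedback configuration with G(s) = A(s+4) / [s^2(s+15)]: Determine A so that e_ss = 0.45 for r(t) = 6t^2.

100

The open loop has two poles at the origin → type 2 system.
K_a = lim_{s→0} s^2·G(s) = A·4 / (15) = (4/15)·A.
e_ss = 12/K_a = 0.45 ⇒ K_a = 80/3 ⇒ A = (80/3)/(4/15) = 100.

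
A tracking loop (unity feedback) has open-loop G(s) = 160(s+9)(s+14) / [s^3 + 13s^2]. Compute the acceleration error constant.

20160/13

Factoring s^2 from the denominator leaves a polynomial with constant term 13, so the system is type 2.
K_a = lim_{s→0} s^2·G(s) = 160·9·14 / 13 = 20160/13.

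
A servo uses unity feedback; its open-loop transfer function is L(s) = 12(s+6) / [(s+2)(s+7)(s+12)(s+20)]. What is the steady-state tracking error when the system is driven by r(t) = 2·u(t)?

System type = 0 (no poles at s=0).
K_p = lim_{s→0} L(s) = 12·6 / (2·7·12·20) = 3/140.
e_ss = 2/(1 + K_p) = 2/(143/140) = 280/143.

280/143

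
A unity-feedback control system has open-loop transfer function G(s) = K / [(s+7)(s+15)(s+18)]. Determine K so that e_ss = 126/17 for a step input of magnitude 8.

150

The open loop has no poles at the origin → type 0 system.
K_p = lim_{s→0} G(s) = K / (7·15·18) = (1/1890)·K.
e_ss = 8/(1 + K_p) = 126/17 ⇒ 1 + (1/1890)·K = 68/63 ⇒ K = 150.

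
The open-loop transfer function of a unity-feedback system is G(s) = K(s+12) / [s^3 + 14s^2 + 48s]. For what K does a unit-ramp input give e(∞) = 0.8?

5

The denominator has no term below 48s — 1 pole at s=0, type 1.
K_v = lim_{s→0} s·G(s) = K·12 / 48 = 0.25·K.
e_ss = 1/K_v = 0.8 ⇒ K_v = 1.25 ⇒ K = 1.25/0.25 = 5.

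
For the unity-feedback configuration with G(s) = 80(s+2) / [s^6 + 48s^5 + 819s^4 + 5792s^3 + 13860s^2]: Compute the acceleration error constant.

8/693

The denominator has no term below 13860s^2 — 2 poles at s=0, type 2.
K_a = lim_{s→0} s^2·G(s) = 80·2 / 13860 = 8/693.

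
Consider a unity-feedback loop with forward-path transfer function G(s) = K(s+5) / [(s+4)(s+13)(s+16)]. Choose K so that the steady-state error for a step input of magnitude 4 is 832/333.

100

System type = 0 (no poles at s=0).
K_p = lim_{s→0} G(s) = K·5 / (4·13·16) = (5/832)·K.
e_ss = 4/(1 + K_p) = 832/333 ⇒ 1 + (5/832)·K = 333/208 ⇒ K = 100.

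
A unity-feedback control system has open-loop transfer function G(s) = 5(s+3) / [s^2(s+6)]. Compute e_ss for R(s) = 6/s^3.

Two free integrators in G(s): this is a type 2 system.
K_a = lim_{s→0} s^2·G(s) = 5·3 / (6) = 2.5.
r(t) = 3t^2 gives R(s) = 6/s^3.
e_ss = 6/K_a = 6/2.5 = 2.4.

2.4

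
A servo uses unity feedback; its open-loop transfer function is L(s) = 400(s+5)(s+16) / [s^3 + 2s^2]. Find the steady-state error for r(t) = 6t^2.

The denominator has no term below 2s^2 — 2 poles at s=0, type 2.
K_a = lim_{s→0} s^2·L(s) = 400·5·16 / 2 = 16000.
r(t) = 6t^2 gives R(s) = 12/s^3.
e_ss = 12/K_a = 12/16000 = 3/4000.

3/4000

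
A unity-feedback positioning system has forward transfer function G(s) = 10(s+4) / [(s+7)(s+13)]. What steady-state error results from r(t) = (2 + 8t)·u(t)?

infinity

No free integrators in G(s): this is a type 0 system. Taking each input component in turn:
  • 2: e_ss = 2/(1+K_p) with K_p=40/91 → 182/131.
  • 8t: a type-0 system cannot track it, e_ss → ∞.
The unbounded component dominates.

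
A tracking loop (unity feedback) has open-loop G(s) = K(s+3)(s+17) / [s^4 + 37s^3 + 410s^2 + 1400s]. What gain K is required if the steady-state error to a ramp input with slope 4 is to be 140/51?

40

Lowest-order denominator term is 1400s, so the open loop has 1 pole at the origin → type 1 system.
K_v = lim_{s→0} s·G(s) = K·3·17 / 1400 = (51/1400)·K.
e_ss = 4/K_v = 140/51 ⇒ K_v = 51/35 ⇒ K = (51/35)/(51/1400) = 40.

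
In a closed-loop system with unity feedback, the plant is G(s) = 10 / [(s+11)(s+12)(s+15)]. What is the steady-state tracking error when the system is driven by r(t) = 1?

System type = 0 (no poles at s=0).
K_p = lim_{s→0} G(s) = 10 / (11·12·15) = 1/198.
e_ss = 1/(1 + K_p) = 1/(199/198) = 198/199.

198/199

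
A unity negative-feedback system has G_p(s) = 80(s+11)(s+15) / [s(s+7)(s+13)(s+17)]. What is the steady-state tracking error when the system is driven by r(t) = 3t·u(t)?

G_p(s) has one factor of s in the denominator, so the system is type 1.
K_v = lim_{s→0} s·G_p(s) = 80·11·15 / (7·13·17) = 13200/1547.
e_ss = 3/K_v = 3/(13200/1547) = 1547/4400.

1547/4400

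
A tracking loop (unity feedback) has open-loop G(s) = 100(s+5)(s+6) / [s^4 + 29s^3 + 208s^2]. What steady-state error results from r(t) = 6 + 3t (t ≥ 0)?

Lowest-order denominator term is 208s^2, so the open loop has 2 poles at the origin → type 2 system. By superposition:
  • 6: tracked with zero error.
  • 3t: tracked with zero error.
Total e_ss = 0.

0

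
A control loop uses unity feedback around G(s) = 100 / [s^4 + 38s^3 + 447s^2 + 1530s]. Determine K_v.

10/153

Factoring s from the denominator leaves a polynomial with constant term 1530, so the system is type 1.
K_v = lim_{s→0} s·G(s) = 100 / 1530 = 10/153.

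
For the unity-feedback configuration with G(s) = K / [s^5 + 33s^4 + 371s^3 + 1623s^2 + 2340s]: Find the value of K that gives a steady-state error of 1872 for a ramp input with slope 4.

5

The denominator has no term below 2340s — 1 pole at s=0, type 1.
K_v = lim_{s→0} s·G(s) = K / 2340 = (1/2340)·K.
e_ss = 4/K_v = 1872 ⇒ K_v = 1/468 ⇒ K = (1/468)/(1/2340) = 5.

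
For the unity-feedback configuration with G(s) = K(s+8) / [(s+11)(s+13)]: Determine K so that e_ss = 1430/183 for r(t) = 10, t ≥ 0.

System type = 0 (no poles at s=0).
K_p = lim_{s→0} G(s) = K·8 / (11·13) = (8/143)·K.
e_ss = 10/(1 + K_p) = 1430/183 ⇒ 1 + (8/143)·K = 183/143 ⇒ K = 5.

5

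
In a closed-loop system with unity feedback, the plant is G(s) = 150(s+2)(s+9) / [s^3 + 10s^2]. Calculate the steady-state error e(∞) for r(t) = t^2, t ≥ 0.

1/135

Lowest-order denominator term is 10s^2, so the open loop has 2 poles at the origin → type 2 system.
K_a = lim_{s→0} s^2·G(s) = 150·2·9 / 10 = 270.
r(t) = t^2 gives R(s) = 2/s^3.
e_ss = 2/K_a = 2/270 = 1/135.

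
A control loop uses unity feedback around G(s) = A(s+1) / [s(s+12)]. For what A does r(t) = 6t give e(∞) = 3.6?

G(s) has one factor of s in the denominator, so the system is type 1.
K_v = lim_{s→0} s·G(s) = A·1 / (12) = (1/12)·A.
e_ss = 6/K_v = 3.6 ⇒ K_v = 5/3 ⇒ A = (5/3)/(1/12) = 20.

20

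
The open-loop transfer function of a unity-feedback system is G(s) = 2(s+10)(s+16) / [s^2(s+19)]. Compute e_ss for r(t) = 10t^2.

Two free integrators in G(s): this is a type 2 system.
K_a = lim_{s→0} s^2·G(s) = 2·10·16 / (19) = 320/19.
r(t) = 10t^2 gives R(s) = 20/s^3.
e_ss = 20/K_a = 20/(320/19) = 1.1875.

1.1875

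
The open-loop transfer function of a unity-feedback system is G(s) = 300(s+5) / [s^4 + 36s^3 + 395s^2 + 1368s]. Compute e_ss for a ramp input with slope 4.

Lowest-order denominator term is 1368s, so the open loop has 1 pole at the origin → type 1 system.
K_v = lim_{s→0} s·G(s) = 300·5 / 1368 = 125/114.
e_ss = 4/K_v = 4/(125/114) = 3.648.

3.648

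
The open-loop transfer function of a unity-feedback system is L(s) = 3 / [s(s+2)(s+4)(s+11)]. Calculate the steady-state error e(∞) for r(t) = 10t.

880/3

The open loop has one pole at the origin → type 1 system.
K_v = lim_{s→0} s·L(s) = 3 / (2·4·11) = 3/88.
e_ss = 10/K_v = 10/(3/88) = 880/3.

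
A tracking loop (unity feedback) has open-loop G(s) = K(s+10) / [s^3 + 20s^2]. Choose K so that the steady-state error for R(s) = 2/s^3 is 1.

The denominator has no term below 20s^2 — 2 poles at s=0, type 2.
K_a = lim_{s→0} s^2·G(s) = K·10 / 20 = 0.5·K.
e_ss = 2/K_a = 1 ⇒ K_a = 2 ⇒ K = 2/0.5 = 4.

4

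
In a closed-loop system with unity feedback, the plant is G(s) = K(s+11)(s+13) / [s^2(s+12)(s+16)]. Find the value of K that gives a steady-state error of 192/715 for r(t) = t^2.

The open loop has two poles at the origin → type 2 system.
K_a = lim_{s→0} s^2·G(s) = K·11·13 / (12·16) = (143/192)·K.
e_ss = 2/K_a = 192/715 ⇒ K_a = 715/96 ⇒ K = (715/96)/(143/192) = 10.

10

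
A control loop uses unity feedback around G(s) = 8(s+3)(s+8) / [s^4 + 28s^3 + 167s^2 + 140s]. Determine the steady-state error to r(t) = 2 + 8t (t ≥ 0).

35/6

The denominator has no term below 140s — 1 pole at s=0, type 1. Taking each input component in turn:
  • 2: tracked with zero error.
  • 8t: e_ss = 8/K_v with K_v=48/35 → 35/6.
Total e_ss = 35/6.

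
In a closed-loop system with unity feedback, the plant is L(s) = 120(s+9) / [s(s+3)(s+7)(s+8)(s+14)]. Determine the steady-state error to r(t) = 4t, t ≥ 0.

The open loop has one pole at the origin → type 1 system.
K_v = lim_{s→0} s·L(s) = 120·9 / (3·7·8·14) = 45/98.
e_ss = 4/K_v = 4/(45/98) = 392/45.

392/45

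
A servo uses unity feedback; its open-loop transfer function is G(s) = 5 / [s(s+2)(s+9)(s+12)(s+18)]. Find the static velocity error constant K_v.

5/3888

One free integrator in G(s): this is a type 1 system.
K_v = lim_{s→0} s·G(s) = 5 / (2·9·12·18) = 5/3888.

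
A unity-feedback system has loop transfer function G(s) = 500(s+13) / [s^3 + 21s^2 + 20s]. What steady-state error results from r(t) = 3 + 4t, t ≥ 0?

Factoring s from the denominator leaves a polynomial with constant term 20, so the system is type 1. Treating each term separately:
  • 3: tracked with zero error.
  • 4t: e_ss = 4/K_v with K_v=325 → 4/325.
Total e_ss = 4/325.

4/325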